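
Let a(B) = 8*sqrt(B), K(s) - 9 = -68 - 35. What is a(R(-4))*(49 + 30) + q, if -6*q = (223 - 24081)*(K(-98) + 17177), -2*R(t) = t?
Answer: 203783107/3 + 632*sqrt(2) ≈ 6.7929e+7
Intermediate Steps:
K(s) = -94 (K(s) = 9 + (-68 - 35) = 9 - 103 = -94)
R(t) = -t/2
q = 203783107/3 (q = -(223 - 24081)*(-94 + 17177)/6 = -(-11929)*17083/3 = -1/6*(-407566214) = 203783107/3 ≈ 6.7928e+7)
a(R(-4))*(49 + 30) + q = (8*sqrt(-1/2*(-4)))*(49 + 30) + 203783107/3 = (8*sqrt(2))*79 + 203783107/3 = 632*sqrt(2) + 203783107/3 = 203783107/3 + 632*sqrt(2)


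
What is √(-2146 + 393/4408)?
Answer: 55*I*√3445954/2204 ≈ 46.324*I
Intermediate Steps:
√(-2146 + 393/4408) = √(-9459175/4408) = 55*I*√3445954/2204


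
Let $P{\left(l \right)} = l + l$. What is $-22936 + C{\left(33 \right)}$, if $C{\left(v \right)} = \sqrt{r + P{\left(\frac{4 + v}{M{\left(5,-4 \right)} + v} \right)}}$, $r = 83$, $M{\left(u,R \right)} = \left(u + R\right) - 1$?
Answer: $-22936 + \frac{\sqrt{92829}}{33} \approx -22927.0$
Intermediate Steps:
$M{\left(u,R \right)} = -1 + R + u$ ($M{\left(u,R \right)} = \left(R + u\right) - 1 = -1 + R + u$)
$P{\left(l \right)} = 2 l$
$C{\left(v \right)} = \sqrt{83 + \frac{2 \left(4 + v\right)}{v}}$ ($C{\left(v \right)} = \sqrt{83 + 2 \frac{4 + v}{\left(-1 - 4 + 5\right) + v}} = \sqrt{83 + 2 \frac{4 + v}{0 + v}} = \sqrt{83 + 2 \frac{4 + v}{v}} = \sqrt{83 + \frac{2 \left(4 + v\right)}{v}}$)
$-22936 + C{\left(33 \right)} = -22936 + \sqrt{85 + \frac{8}{33}} = -22936 + \sqrt{\frac{2813}{33}} = -22936 + \frac{\sqrt{92829}}{33}$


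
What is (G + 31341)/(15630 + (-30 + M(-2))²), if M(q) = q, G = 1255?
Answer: 16298/8327 ≈ 1.9572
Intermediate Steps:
(G + 31341)/(15630 + (-30 + M(-2))²) = (1255 + 31341)/(15630 + (-30 - 2)²) = 32596/(15630 + (-32)²) = 32596/(15630 + 1024) = 32596/16654 = 32596*(1/16654) = 16298/8327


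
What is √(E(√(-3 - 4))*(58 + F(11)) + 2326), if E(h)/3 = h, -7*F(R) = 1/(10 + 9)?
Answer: √(41144614 + 3077487*I*√7)/133 ≈ 48.462 + 4.7491*I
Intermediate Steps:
F(R) = -1/133 (F(R) = -1/(7*(10 + 9)) = -⅐/19 = -⅐*1/19 = -1/133)
E(h) = 3*h
√(E(√(-3 - 4))*(58 + F(11)) + 2326) = √((3*√(-3 - 4))*(58 - 1/133) + 2326) = √((3*√(-7))*(7713/133) + 2326) = √((3*(I*√7))*(7713/133) + 2326) = √((3*I*√7)*(7713/133) + 2326) = √(23139*I*√7/133 + 2326) = √(2326 + 23139*I*√7/133)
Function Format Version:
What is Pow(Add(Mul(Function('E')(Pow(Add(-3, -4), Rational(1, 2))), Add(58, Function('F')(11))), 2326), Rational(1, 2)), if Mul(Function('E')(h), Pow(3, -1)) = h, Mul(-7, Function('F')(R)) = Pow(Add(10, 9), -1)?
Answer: Mul(Rational(1, 133), Pow(Add(41144614, Mul(3077487, I, Pow(7, Rational(1, 2)))), Rational(1, 2))) ≈ Add(48.462, Mul(4.7491, I))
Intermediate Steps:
Function('F')(R) = Rational(-1, 133) (Function('F')(R) = Mul(Rational(-1, 7), Pow(Add(10, 9), -1)) = Mul(Rational(-1, 7), Pow(19, -1)) = Mul(Rational(-1, 7), Rational(1, 19)) = Rational(-1, 133))
Function('E')(h) = Mul(3, h)
Pow(Add(Mul(Function('E')(Pow(Add(-3, -4), Rational(1, 2))), Add(58, Function('F')(11))), 2326), Rational(1, 2)) = Pow(Add(Mul(Mul(3, Pow(Add(-3, -4), Rational(1, 2))), Add(58, Rational(-1, 133))), 2326), Rational(1, 2)) = Pow(Add(Mul(Mul(3, Pow(-7, Rational(1, 2))), Rational(7713, 133)), 2326), Rational(1, 2)) = Pow(Add(Mul(Mul(3, Mul(I, Pow(7, Rational(1, 2)))), Rational(7713, 133)), 2326), Rational(1, 2)) = Pow(Add(Mul(Mul(3, I, Pow(7, Rational(1, 2))), Rational(7713, 133)), 2326), Rational(1, 2)) = Pow(Add(Mul(Rational(23139, 133), I, Pow(7, Rational(1, 2))), 2326), Rational(1, 2)) = Pow(Add(2326, Mul(Rational(23139, 133), I, Pow(7, Rational(1, 2)))), Rational(1, 2))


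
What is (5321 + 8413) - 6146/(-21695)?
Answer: 297965276/21695 ≈ 13734.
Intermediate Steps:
(5321 + 8413) - 6146/(-21695) = 13734 - 6146*(-1/21695) = 13734 + 6146/21695 = 297965276/21695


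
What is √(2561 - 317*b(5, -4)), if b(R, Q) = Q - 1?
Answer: √4146 ≈ 64.389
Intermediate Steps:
b(R, Q) = -1 + Q
√(2561 - 317*b(5, -4)) = √(2561 - 317*(-1 - 4)) = √(2561 - 317*(-5)) = √(2561 + 1585) = √4146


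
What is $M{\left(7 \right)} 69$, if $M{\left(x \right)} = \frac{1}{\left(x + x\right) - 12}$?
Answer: $\frac{69}{2} \approx 34.5$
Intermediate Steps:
$M{\left(x \right)} = \frac{1}{-12 + 2 x}$ ($M{\left(x \right)} = \frac{1}{2 x - 12} = \frac{1}{-12 + 2 x}$)
$M{\left(7 \right)} 69 = \frac{1}{2 \left(-6 + 7\right)} 69 = \frac{1}{2 \cdot 1} \cdot 69 = \frac{1}{2} \cdot 1 \cdot 69 = \frac{1}{2} \cdot 69 = \frac{69}{2}$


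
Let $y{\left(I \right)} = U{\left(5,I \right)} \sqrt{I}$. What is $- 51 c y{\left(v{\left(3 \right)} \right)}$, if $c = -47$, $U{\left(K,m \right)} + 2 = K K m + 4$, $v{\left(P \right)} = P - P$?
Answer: $0$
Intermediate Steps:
$v{\left(P \right)} = 0$
$U{\left(K,m \right)} = 2 + m K^{2}$ ($U{\left(K,m \right)} = -2 + \left(K K m + 4\right) = -2 + \left(K^{2} m + 4\right) = -2 + \left(m K^{2} + 4\right) = -2 + \left(4 + m K^{2}\right) = 2 + m K^{2}$)
$y{\left(I \right)} = \sqrt{I} \left(2 + 25 I\right)$ ($y{\left(I \right)} = \left(2 + I 5^{2}\right) \sqrt{I} = \left(2 + I 25\right) \sqrt{I} = \left(2 + 25 I\right) \sqrt{I} = \sqrt{I} \left(2 + 25 I\right)$)
$- 51 c y{\left(v{\left(3 \right)} \right)} = \left(-51\right) \left(-47\right) \sqrt{0} \left(2 + 25 \cdot 0\right) = 2397 \cdot 0 \left(2 + 0\right) = 2397 \cdot 0 \cdot 2 = 2397 \cdot 0 = 0$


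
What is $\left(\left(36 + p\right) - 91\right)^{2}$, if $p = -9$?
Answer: $4096$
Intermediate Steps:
$\left(\left(36 + p\right) - 91\right)^{2} = \left(\left(36 - 9\right) - 91\right)^{2} = \left(27 - 91\right)^{2} = \left(-64\right)^{2} = 4096$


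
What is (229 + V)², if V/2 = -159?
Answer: 7921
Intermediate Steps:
V = -318 (V = 2*(-159) = -318)
(229 + V)² = (229 - 318)² = (-89)² = 7921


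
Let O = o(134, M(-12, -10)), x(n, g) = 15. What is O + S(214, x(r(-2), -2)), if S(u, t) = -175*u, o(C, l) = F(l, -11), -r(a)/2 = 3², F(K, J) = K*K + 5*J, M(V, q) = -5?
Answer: -37480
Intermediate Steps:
F(K, J) = K² + 5*J
r(a) = -18 (r(a) = -2*3² = -2*9 = -18)
o(C, l) = -55 + l² (o(C, l) = l² + 5*(-11) = l² - 55 = -55 + l²)
O = -30 (O = -55 + (-5)² = -55 + 25 = -30)
O + S(214, x(r(-2), -2)) = -30 - 175*214 = -30 - 37450 = -37480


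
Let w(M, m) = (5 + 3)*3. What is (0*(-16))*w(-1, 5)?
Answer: 0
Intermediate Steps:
w(M, m) = 24 (w(M, m) = 8*3 = 24)
(0*(-16))*w(-1, 5) = (0*(-16))*24 = 0*24 = 0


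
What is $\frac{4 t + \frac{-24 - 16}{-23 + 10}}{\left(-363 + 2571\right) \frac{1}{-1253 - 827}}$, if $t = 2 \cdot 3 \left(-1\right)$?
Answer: $\frac{1360}{69} \approx 19.71$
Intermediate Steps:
$t = -6$ ($t = 6 \left(-1\right) = -6$)
$\frac{4 t + \frac{-24 - 16}{-23 + 10}}{\left(-363 + 2571\right) \frac{1}{-1253 - 827}} = \frac{4 \left(-6\right) + \frac{-24 - 16}{-23 + 10}}{\left(-363 + 2571\right) \frac{1}{-1253 - 827}} = \frac{-24 - \frac{40}{-13}}{2208 \frac{1}{-2080}} = \frac{-24 - - \frac{40}{13}}{2208 \left(- \frac{1}{2080}\right)} = \frac{-24 + \frac{40}{13}}{- \frac{69}{65}} = \left(- \frac{272}{13}\right) \left(- \frac{65}{69}\right) = \frac{1360}{69}$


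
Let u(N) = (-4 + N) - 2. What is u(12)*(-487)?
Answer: -2922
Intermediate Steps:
u(N) = -6 + N
u(12)*(-487) = (-6 + 12)*(-487) = 6*(-487) = -2922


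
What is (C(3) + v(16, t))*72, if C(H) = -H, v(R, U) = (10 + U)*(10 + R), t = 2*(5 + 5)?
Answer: 55944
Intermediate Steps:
t = 20 (t = 2*10 = 20)
v(R, U) = (10 + R)*(10 + U)
(C(3) + v(16, t))*72 = (-1*3 + (100 + 10*16 + 10*20 + 16*20))*72 = (-3 + (100 + 160 + 200 + 320))*72 = (-3 + 780)*72 = 777*72 = 55944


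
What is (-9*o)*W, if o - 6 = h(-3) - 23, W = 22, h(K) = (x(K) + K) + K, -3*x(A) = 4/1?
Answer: 4818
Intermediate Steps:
x(A) = -4/3 (x(A) = -4/(3*1) = -4/3)
h(K) = -4/3 + 2*K (h(K) = (-4/3 + K) + K = -4/3 + 2*K)
o = -73/3 (o = 6 + ((-4/3 + 2*(-3)) - 23) = 6 + ((-4/3 - 6) - 23) = 6 + (-22/3 - 23) = 6 - 91/3 = -73/3 ≈ -24.333)
(-9*o)*W = -9*(-73/3)*22 = 219*22 = 4818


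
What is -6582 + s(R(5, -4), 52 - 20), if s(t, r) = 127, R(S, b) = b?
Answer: -6455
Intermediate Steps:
-6582 + s(R(5, -4), 52 - 20) = -6582 + 127 = -6455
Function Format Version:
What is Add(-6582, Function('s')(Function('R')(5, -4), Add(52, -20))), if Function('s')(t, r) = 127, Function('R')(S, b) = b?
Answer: -6455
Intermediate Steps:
Add(-6582, Function('s')(Function('R')(5, -4), Add(52, -20))) = Add(-6582, 127) = -6455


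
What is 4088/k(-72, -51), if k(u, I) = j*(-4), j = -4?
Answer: 511/2 ≈ 255.50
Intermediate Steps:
k(u, I) = 16 (k(u, I) = -4*(-4) = 16)
4088/k(-72, -51) = 4088/16 = 4088*(1/16) = 511/2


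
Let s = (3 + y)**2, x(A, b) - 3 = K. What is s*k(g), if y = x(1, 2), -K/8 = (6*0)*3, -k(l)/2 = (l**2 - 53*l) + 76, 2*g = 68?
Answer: 41040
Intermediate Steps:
g = 34 (g = (1/2)*68 = 34)
k(l) = -152 - 2*l**2 + 106*l (k(l) = -2*((l**2 - 53*l) + 76) = -2*(76 + l**2 - 53*l) = -152 - 2*l**2 + 106*l)
K = 0 (K = -8*6*0*3 = -0*3 = -8*0 = 0)
x(A, b) = 3 (x(A, b) = 3 + 0 = 3)
y = 3
s = 36 (s = (3 + 3)**2 = 6**2 = 36)
s*k(g) = 36*(-152 - 2*34**2 + 106*34) = 36*(-152 - 2*1156 + 3604) = 36*(-152 - 2312 + 3604) = 36*1140 = 41040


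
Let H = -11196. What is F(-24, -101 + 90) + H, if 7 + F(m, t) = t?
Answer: -11214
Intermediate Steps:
F(m, t) = -7 + t
F(-24, -101 + 90) + H = (-7 + (-101 + 90)) - 11196 = (-7 - 11) - 11196 = -18 - 11196 = -11214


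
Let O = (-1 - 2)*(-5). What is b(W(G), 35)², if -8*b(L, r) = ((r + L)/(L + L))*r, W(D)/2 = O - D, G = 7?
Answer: 3186225/65536 ≈ 48.618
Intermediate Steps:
O = 15 (O = -3*(-5) = 15)
W(D) = 30 - 2*D (W(D) = 2*(15 - D) = 30 - 2*D)
b(L, r) = -r*(L + r)/(16*L) (b(L, r) = -(r + L)/(L + L)*r/8 = -(L + r)/((2*L))*r/8 = -(L + r)*(1/(2*L))*r/8 = -(L + r)/(2*L)*r/8 = -r*(L + r)/(16*L))
b(W(G), 35)² = (-1/16*35*((30 - 2*7) + 35)/(30 - 2*7))² = (-1/16*35*((30 - 14) + 35)/(30 - 14))² = (-1/16*35*(16 + 35)/16)² = (-1/16*35*1/16*51)² = (-1785/256)² = 3186225/65536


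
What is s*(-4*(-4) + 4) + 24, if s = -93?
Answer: -1836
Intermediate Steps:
s*(-4*(-4) + 4) + 24 = -93*(-4*(-4) + 4) + 24 = -93*(16 + 4) + 24 = -93*20 + 24 = -1860 + 24 = -1836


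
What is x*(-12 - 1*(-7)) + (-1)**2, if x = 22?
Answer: -109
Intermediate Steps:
x*(-12 - 1*(-7)) + (-1)**2 = 22*(-12 - 1*(-7)) + (-1)**2 = 22*(-12 + 7) + 1 = 22*(-5) + 1 = -110 + 1 = -109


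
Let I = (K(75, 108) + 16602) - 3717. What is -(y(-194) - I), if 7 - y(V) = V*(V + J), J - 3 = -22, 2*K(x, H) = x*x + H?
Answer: 114133/2 ≈ 57067.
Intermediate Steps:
K(x, H) = H/2 + x²/2 (K(x, H) = (x*x + H)/2 = (x² + H)/2 = (H + x²)/2 = H/2 + x²/2)
J = -19 (J = 3 - 22 = -19)
y(V) = 7 - V*(-19 + V) (y(V) = 7 - V*(V - 19) = 7 - V*(-19 + V))
I = 31503/2 (I = (((½)*108 + (½)*75²) + 16602) - 3717 = ((54 + (½)*5625) + 16602) - 3717 = ((54 + 5625/2) + 16602) - 3717 = (5733/2 + 16602) - 3717 = 38937/2 - 3717 = 31503/2 ≈ 15752.)
-(y(-194) - I) = -((7 - 1*(-194)² + 19*(-194)) - 1*31503/2) = -((7 - 1*37636 - 3686) - 31503/2) = -((7 - 37636 - 3686) - 31503/2) = -(-41315 - 31503/2) = -1*(-114133/2) = 114133/2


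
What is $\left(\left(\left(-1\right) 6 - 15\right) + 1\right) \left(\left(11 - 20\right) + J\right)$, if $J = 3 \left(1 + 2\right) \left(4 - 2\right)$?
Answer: $-180$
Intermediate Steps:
$J = 18$ ($J = 3 \cdot 3 \cdot 2 = 9 \cdot 2 = 18$)
$\left(\left(\left(-1\right) 6 - 15\right) + 1\right) \left(\left(11 - 20\right) + J\right) = \left(\left(\left(-1\right) 6 - 15\right) + 1\right) \left(\left(11 - 20\right) + 18\right) = \left(\left(-6 - 15\right) + 1\right) \left(\left(11 - 20\right) + 18\right) = \left(-21 + 1\right) \left(-9 + 18\right) = \left(-20\right) 9 = -180$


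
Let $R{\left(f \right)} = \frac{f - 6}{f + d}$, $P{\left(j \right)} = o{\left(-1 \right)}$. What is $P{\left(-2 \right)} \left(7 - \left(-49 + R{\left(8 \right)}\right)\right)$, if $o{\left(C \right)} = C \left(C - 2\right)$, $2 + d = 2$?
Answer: $\frac{669}{4} \approx 167.25$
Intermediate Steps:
$d = 0$ ($d = -2 + 2 = 0$)
$o{\left(C \right)} = C \left(-2 + C\right)$
$P{\left(j \right)} = 3$ ($P{\left(j \right)} = - (-2 - 1) = \left(-1\right) \left(-3\right) = 3$)
$R{\left(f \right)} = \frac{-6 + f}{f}$ ($R{\left(f \right)} = \frac{f - 6}{f + 0} = \frac{-6 + f}{f}$)
$P{\left(-2 \right)} \left(7 - \left(-49 + R{\left(8 \right)}\right)\right) = 3 \left(7 + \left(\left(-7\right)^{2} - \frac{-6 + 8}{8}\right)\right) = 3 \left(7 + \left(49 - \frac{1}{8} \cdot 2\right)\right) = 3 \left(7 + \left(49 - \frac{1}{4}\right)\right) = 3 \left(7 + \frac{195}{4}\right) = 3 \cdot \frac{223}{4} = \frac{669}{4}$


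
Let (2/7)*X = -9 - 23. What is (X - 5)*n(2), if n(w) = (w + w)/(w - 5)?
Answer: 156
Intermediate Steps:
n(w) = 2*w/(-5 + w) (n(w) = (2*w)/(-5 + w) = 2*w/(-5 + w))
X = -112 (X = 7*(-9 - 23)/2 = (7/2)*(-32) = -112)
(X - 5)*n(2) = (-112 - 5)*(2*2/(-5 + 2)) = -234*2/(-3) = -234*2*(-1)/3 = -117*(-4/3) = 156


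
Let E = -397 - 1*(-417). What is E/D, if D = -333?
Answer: -20/333 ≈ -0.060060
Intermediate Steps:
E = 20 (E = -397 + 417 = 20)
E/D = 20/(-333) = 20*(-1/333) = -20/333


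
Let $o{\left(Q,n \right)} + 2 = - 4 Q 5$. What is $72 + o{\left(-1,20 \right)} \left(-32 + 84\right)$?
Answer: $1008$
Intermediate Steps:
$o{\left(Q,n \right)} = -2 - 20 Q$ ($o{\left(Q,n \right)} = -2 + - 4 Q 5 = -2 - 20 Q$)
$72 + o{\left(-1,20 \right)} \left(-32 + 84\right) = 72 + \left(-2 - -20\right) \left(-32 + 84\right) = 72 + \left(-2 + 20\right) 52 = 72 + 18 \cdot 52 = 72 + 936 = 1008$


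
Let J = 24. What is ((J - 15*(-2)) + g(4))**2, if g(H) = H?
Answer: 3364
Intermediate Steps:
((J - 15*(-2)) + g(4))**2 = ((24 - 15*(-2)) + 4)**2 = ((24 - 1*(-30)) + 4)**2 = ((24 + 30) + 4)**2 = (54 + 4)**2 = 58**2 = 3364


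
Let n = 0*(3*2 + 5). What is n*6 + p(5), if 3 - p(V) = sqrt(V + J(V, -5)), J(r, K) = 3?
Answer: 3 - 2*sqrt(2) ≈ 0.17157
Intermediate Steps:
p(V) = 3 - sqrt(3 + V) (p(V) = 3 - sqrt(V + 3) = 3 - sqrt(3 + V))
n = 0 (n = 0*(6 + 5) = 0*11 = 0)
n*6 + p(5) = 0*6 + (3 - sqrt(3 + 5)) = 0 + (3 - sqrt(8)) = 0 + (3 - 2*sqrt(2)) = 3 - 2*sqrt(2)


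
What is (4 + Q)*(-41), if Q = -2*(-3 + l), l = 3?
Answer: -164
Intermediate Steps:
Q = 0 (Q = -2*(-3 + 3) = -2*0 = 0)
(4 + Q)*(-41) = (4 + 0)*(-41) = 4*(-41) = -164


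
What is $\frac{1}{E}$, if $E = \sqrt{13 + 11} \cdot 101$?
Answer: $\frac{\sqrt{6}}{1212} \approx 0.002021$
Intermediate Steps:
$E = 202 \sqrt{6}$ ($E = \sqrt{24} \cdot 101 = 2 \sqrt{6} \cdot 101 = 202 \sqrt{6} \approx 494.8$)
$\frac{1}{E} = \frac{1}{202 \sqrt{6}} = \frac{\sqrt{6}}{1212}$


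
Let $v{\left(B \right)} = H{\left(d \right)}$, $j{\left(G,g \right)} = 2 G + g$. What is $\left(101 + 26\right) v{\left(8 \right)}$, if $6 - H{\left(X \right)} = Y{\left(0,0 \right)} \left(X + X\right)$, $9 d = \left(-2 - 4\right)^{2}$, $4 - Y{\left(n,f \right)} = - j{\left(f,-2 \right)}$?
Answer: $-1270$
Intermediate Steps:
$j{\left(G,g \right)} = g + 2 G$
$Y{\left(n,f \right)} = 2 + 2 f$ ($Y{\left(n,f \right)} = 4 - - (-2 + 2 f) = 4 - \left(2 - 2 f\right) = 4 + \left(-2 + 2 f\right) = 2 + 2 f$)
$d = 4$ ($d = \frac{\left(-2 - 4\right)^{2}}{9} = \frac{\left(-6\right)^{2}}{9} = \frac{1}{9} \cdot 36 = 4$)
$H{\left(X \right)} = 6 - 4 X$ ($H{\left(X \right)} = 6 - \left(2 + 2 \cdot 0\right) \left(X + X\right) = 6 - \left(2 + 0\right) 2 X = 6 - 2 \cdot 2 X = 6 - 4 X$)
$v{\left(B \right)} = -10$ ($v{\left(B \right)} = 6 - 16 = -10$)
$\left(101 + 26\right) v{\left(8 \right)} = \left(101 + 26\right) \left(-10\right) = 127 \left(-10\right) = -1270$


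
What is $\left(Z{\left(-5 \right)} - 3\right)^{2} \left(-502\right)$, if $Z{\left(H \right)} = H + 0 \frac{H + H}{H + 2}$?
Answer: $-32128$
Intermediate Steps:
$Z{\left(H \right)} = H$ ($Z{\left(H \right)} = H + 0 \frac{2 H}{2 + H} = H + 0 = H$)
$\left(Z{\left(-5 \right)} - 3\right)^{2} \left(-502\right) = \left(-5 - 3\right)^{2} \left(-502\right) = \left(-8\right)^{2} \left(-502\right) = 64 \left(-502\right) = -32128$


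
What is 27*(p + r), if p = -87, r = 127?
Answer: 1080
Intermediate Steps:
27*(p + r) = 27*(-87 + 127) = 27*40 = 1080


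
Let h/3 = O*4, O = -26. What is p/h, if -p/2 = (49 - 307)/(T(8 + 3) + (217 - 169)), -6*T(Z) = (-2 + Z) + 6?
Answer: -43/1183 ≈ -0.036348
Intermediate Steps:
T(Z) = -⅔ - Z/6 (T(Z) = -((-2 + Z) + 6)/6 = -(4 + Z)/6 = -⅔ - Z/6)
h = -312 (h = 3*(-26*4) = 3*(-104) = -312)
p = 1032/91 (p = -2*(49 - 307)/((-⅔ - (8 + 3)/6) + (217 - 169)) = -(-516)/((-⅔ - ⅙*11) + 48) = -(-516)/((-⅔ - 11/6) + 48) = -(-516)/(-5/2 + 48) = -(-516)/91/2 = -(-516)*2/91 = -2*(-516/91) = 1032/91 ≈ 11.341)
p/h = (1032/91)/(-312) = (1032/91)*(-1/312) = -43/1183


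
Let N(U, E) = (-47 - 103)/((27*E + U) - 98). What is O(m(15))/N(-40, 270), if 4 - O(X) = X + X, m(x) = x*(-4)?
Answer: -147808/25 ≈ -5912.3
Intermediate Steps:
m(x) = -4*x
N(U, E) = -150/(-98 + U + 27*E) (N(U, E) = -150/((U + 27*E) - 98) = -150/(-98 + U + 27*E))
O(X) = 4 - 2*X (O(X) = 4 - (X + X) = 4 - 2*X)
O(m(15))/N(-40, 270) = (4 - (-8)*15)/((-150/(-98 - 40 + 27*270))) = (4 - 2*(-60))/((-150/(-98 - 40 + 7290))) = (4 + 120)/((-150/7152)) = 124/((-150*1/7152)) = 124/(-25/1192) = 124*(-1192/25) = -147808/25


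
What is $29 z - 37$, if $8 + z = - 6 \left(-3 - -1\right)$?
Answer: $79$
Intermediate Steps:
$z = 4$ ($z = -8 - 6 \left(-3 - -1\right) = -8 - 6 \left(-3 + 1\right) = -8 - -12 = -8 + 12 = 4$)
$29 z - 37 = 29 \cdot 4 - 37 = 116 - 37 = 79$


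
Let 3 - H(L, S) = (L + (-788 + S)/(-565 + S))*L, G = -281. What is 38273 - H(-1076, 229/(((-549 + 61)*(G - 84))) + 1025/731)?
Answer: 87659828117350410/73383491401 ≈ 1.1945e+6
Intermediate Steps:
H(L, S) = 3 - L*(L + (-788 + S)/(-565 + S)) (H(L, S) = 3 - (L + (-788 + S)/(-565 + S))*L = 3 - L*(L + (-788 + S)/(-565 + S)))
38273 - H(-1076, 229/(((-549 + 61)*(G - 84))) + 1025/731) = 38273 - (-1695 + 3*(229/(((-549 + 61)*(-281 - 84))) + 1025/731) + 565*(-1076)² + 788*(-1076) - 1*(-1076)*(229/(((-549 + 61)*(-281 - 84))) + 1025/731) - 1*(229/(((-549 + 61)*(-281 - 84))) + 1025/731)*(-1076)²)/(-565 + (229/(((-549 + 61)*(-281 - 84))) + 1025/731)) = 38273 - (-1695 + 3*(229/((-488*(-365))) + 1025*(1/731)) + 565*1157776 - 847888 - 1*(-1076)*(229/((-488*(-365))) + 1025*(1/731)) - 1*(229/((-488*(-365))) + 1025*(1/731))*1157776)/(-565 + (229/((-488*(-365))) + 1025*(1/731))) = 38273 - (-1695 + 3*(229/178120 + 1025/731) + 654143440 - 847888 - 1*(-1076)*(229/178120 + 1025/731) - 1*(229/178120 + 1025/731)*1157776)/(-565 + (229/178120 + 1025/731)) = 38273 - (-1695 + 3*(182740399/130205720) + 654143440 - 847888 - 1*(-1076)*182740399/130205720 - 1*182740399/130205720*1157776)/(-565 + 182740399/130205720) = 38273 - (-1695 + 548221197/130205720 + 654143440 - 847888 + 49157167331/32551430 - 26446556024078/16275715)/(-73383491401/130205720) = 38273 - (-130205720)*4991248338291761/(73383491401*7659160) = 38273 - 1*(-84851221750959937/73383491401) = 38273 + 84851221750959937/73383491401 = 87659828117350410/73383491401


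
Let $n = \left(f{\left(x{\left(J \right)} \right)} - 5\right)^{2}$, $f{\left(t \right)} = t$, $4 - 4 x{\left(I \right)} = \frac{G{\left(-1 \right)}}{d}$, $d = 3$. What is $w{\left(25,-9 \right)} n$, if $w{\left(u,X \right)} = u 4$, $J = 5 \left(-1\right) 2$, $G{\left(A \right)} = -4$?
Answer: $\frac{12100}{9} \approx 1344.4$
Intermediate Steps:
$J = -10$ ($J = \left(-5\right) 2 = -10$)
$x{\left(I \right)} = \frac{4}{3}$ ($x{\left(I \right)} = 1 - \frac{\left(-4\right) \frac{1}{3}}{4} = 1 - - \frac{1}{3} = 1 + \frac{1}{3} = \frac{4}{3}$)
$w{\left(u,X \right)} = 4 u$
$n = \frac{121}{9}$ ($n = \left(\frac{4}{3} - 5\right)^{2} = \left(- \frac{11}{3}\right)^{2} = \frac{121}{9} \approx 13.444$)
$w{\left(25,-9 \right)} n = 4 \cdot 25 \cdot \frac{121}{9} = 100 \cdot \frac{121}{9} = \frac{12100}{9}$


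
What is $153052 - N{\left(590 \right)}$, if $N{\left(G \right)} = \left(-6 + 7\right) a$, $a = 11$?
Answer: $153041$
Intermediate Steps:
$N{\left(G \right)} = 11$ ($N{\left(G \right)} = \left(-6 + 7\right) 11 = 1 \cdot 11 = 11$)
$153052 - N{\left(590 \right)} = 153052 - 11 = 153041$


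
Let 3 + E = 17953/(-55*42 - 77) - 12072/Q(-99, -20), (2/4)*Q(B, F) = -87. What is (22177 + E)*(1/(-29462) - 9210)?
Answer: -417663158881993989/2039448026 ≈ -2.0479e+8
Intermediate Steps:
Q(B, F) = -174 (Q(B, F) = 2*(-87) = -174)
E = 4074338/69223 (E = -3 + (17953/(-55*42 - 77) - 12072/(-174)) = -3 + (17953/(-2310 - 77) - 12072*(-1/174)) = -3 + (17953/(-2387) + 2012/29) = -3 + (17953*(-1/2387) + 2012/29) = -3 + (-17953/2387 + 2012/29) = -3 + 4282007/69223 = 4074338/69223 ≈ 58.858)
(22177 + E)*(1/(-29462) - 9210) = (22177 + 4074338/69223)*(1/(-29462) - 9210) = 1539232809*(-1/29462 - 9210)/69223 = (1539232809/69223)*(-271345021/29462) = -417663158881993989/2039448026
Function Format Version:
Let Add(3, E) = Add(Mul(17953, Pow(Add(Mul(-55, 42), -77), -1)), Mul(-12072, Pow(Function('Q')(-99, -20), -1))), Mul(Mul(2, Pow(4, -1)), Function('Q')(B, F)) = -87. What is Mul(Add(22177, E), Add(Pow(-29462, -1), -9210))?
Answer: Rational(-417663158881993989, 2039448026) ≈ -2.0479e+8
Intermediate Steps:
Function('Q')(B, F) = -174 (Function('Q')(B, F) = Mul(2, -87) = -174)
E = Rational(4074338, 69223) (E = Add(-3, Add(Mul(17953, Pow(Add(Mul(-55, 42), -77), -1)), Mul(-12072, Pow(-174, -1)))) = Add(-3, Add(Mul(17953, Pow(Add(-2310, -77), -1)), Mul(-12072, Rational(-1, 174)))) = Add(-3, Add(Mul(17953, Pow(-2387, -1)), Rational(2012, 29))) = Add(-3, Add(Mul(17953, Rational(-1, 2387)), Rational(2012, 29))) = Add(-3, Add(Rational(-17953, 2387), Rational(2012, 29))) = Add(-3, Rational(4282007, 69223)) = Rational(4074338, 69223) ≈ 58.858)
Mul(Add(22177, E), Add(Pow(-29462, -1), -9210)) = Mul(Add(22177, Rational(4074338, 69223)), Add(Pow(-29462, -1), -9210)) = Mul(Rational(1539232809, 69223), Add(Rational(-1, 29462), -9210)) = Mul(Rational(1539232809, 69223), Rational(-271345021, 29462)) = Rational(-417663158881993989, 2039448026)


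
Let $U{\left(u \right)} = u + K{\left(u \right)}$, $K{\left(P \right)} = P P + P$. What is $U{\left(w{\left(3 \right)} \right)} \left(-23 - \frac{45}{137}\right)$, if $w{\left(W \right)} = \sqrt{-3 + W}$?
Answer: $0$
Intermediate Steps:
$K{\left(P \right)} = P + P^{2}$ ($K{\left(P \right)} = P^{2} + P = P + P^{2}$)
$U{\left(u \right)} = u + u \left(1 + u\right)$
$U{\left(w{\left(3 \right)} \right)} \left(-23 - \frac{45}{137}\right) = \sqrt{-3 + 3} \left(2 + \sqrt{-3 + 3}\right) \left(-23 - \frac{45}{137}\right) = \sqrt{0} \left(2 + \sqrt{0}\right) \left(-23 - \frac{45}{137}\right) = 0 \left(2 + 0\right) \left(-23 - \frac{45}{137}\right) = 0 \cdot 2 \left(- \frac{3196}{137}\right) = 0 \left(- \frac{3196}{137}\right) = 0$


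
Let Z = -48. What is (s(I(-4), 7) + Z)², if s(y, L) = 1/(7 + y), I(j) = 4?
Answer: 277729/121 ≈ 2295.3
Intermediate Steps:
(s(I(-4), 7) + Z)² = (1/(7 + 4) - 48)² = (1/11 - 48)² = (-527/11)² = 277729/121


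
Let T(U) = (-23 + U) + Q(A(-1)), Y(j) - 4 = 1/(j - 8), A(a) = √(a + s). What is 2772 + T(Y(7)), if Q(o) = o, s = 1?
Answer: 2752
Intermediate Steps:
A(a) = √(1 + a) (A(a) = √(a + 1) = √(1 + a))
Y(j) = 4 + 1/(-8 + j) (Y(j) = 4 + 1/(j - 8) = 4 + 1/(-8 + j))
T(U) = -23 + U (T(U) = (-23 + U) + √(1 - 1) = (-23 + U) + √0 = (-23 + U) + 0 = -23 + U)
2772 + T(Y(7)) = 2772 + (-23 + (-31 + 4*7)/(-8 + 7)) = 2772 + (-23 + (-31 + 28)/(-1)) = 2772 + (-23 - 1*(-3)) = 2772 + (-23 + 3) = 2772 - 20 = 2752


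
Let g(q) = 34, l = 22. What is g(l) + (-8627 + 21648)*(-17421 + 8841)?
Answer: -111720146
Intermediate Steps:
g(l) + (-8627 + 21648)*(-17421 + 8841) = 34 + (-8627 + 21648)*(-17421 + 8841) = 34 + 13021*(-8580) = 34 - 111720180 = -111720146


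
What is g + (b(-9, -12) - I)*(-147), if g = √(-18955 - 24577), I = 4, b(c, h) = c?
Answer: 1911 + 2*I*√10883 ≈ 1911.0 + 208.64*I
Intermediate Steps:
g = 2*I*√10883 (g = √(-43532) = 2*I*√10883 ≈ 208.64*I)
g + (b(-9, -12) - I)*(-147) = 2*I*√10883 + (-9 - 1*4)*(-147) = 2*I*√10883 + (-9 - 4)*(-147) = 2*I*√10883 - 13*(-147) = 2*I*√10883 + 1911 = 1911 + 2*I*√10883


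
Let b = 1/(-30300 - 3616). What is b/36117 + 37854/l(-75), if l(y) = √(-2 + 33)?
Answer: -1/1224944172 + 37854*√31/31 ≈ 6798.8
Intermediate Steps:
b = -1/33916 (b = 1/(-33916) = -1/33916 ≈ -2.9485e-5)
l(y) = √31
b/36117 + 37854/l(-75) = -1/33916/36117 + 37854/(√31) = -1/33916*1/36117 + 37854*(√31/31) = -1/1224944172 + 37854*√31/31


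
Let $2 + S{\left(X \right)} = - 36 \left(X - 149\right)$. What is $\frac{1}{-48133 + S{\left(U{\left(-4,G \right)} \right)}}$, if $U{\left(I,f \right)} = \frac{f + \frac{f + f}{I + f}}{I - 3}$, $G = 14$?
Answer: $- \frac{5}{213423} \approx -2.3428 \cdot 10^{-5}$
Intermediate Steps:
$U{\left(I,f \right)} = \frac{f + \frac{2 f}{I + f}}{-3 + I}$
$S{\left(X \right)} = 5362 - 36 X$ ($S{\left(X \right)} = -2 - 36 \left(X - 149\right) = -2 - 36 \left(-149 + X\right) = -2 - \left(-5364 + 36 X\right) = 5362 - 36 X$)
$\frac{1}{-48133 + S{\left(U{\left(-4,G \right)} \right)}} = \frac{1}{-48133 + \left(5362 - 36 \frac{14 \left(2 - 4 + 14\right)}{\left(-4\right)^{2} - -12 - 42 - 56}\right)} = \frac{1}{-48133 + \left(5362 - 36 \cdot 14 \frac{1}{16 + 12 - 42 - 56} \cdot 12\right)} = \frac{1}{-48133 + \left(5362 - 36 \cdot 14 \frac{1}{-70} \cdot 12\right)} = \frac{1}{-48133 + \left(5362 - 36 \cdot 14 \left(- \frac{1}{70}\right) 12\right)} = \frac{1}{-48133 + \left(5362 - - \frac{432}{5}\right)} = \frac{1}{-48133 + \left(5362 + \frac{432}{5}\right)} = \frac{1}{-48133 + \frac{27242}{5}} = \frac{1}{- \frac{213423}{5}} = - \frac{5}{213423}$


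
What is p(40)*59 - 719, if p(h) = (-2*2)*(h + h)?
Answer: -19599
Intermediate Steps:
p(h) = -8*h
p(40)*59 - 719 = -8*40*59 - 719 = -320*59 - 719 = -18880 - 719 = -19599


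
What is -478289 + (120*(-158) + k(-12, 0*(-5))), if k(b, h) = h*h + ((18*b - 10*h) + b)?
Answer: -497477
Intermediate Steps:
k(b, h) = h² - 10*h + 19*b (k(b, h) = h² + ((-10*h + 18*b) + b) = h² + (-10*h + 19*b) = h² - 10*h + 19*b)
-478289 + (120*(-158) + k(-12, 0*(-5))) = -478289 + (120*(-158) + ((0*(-5))² - 0*(-5) + 19*(-12))) = -478289 + (-18960 + (0² - 10*0 - 228)) = -478289 + (-18960 + (0 + 0 - 228)) = -478289 + (-18960 - 228) = -478289 - 19188 = -497477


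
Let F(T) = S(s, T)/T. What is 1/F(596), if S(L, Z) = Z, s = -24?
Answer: 1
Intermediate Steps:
F(T) = 1 (F(T) = T/T = 1)
1/F(596) = 1/1 = 1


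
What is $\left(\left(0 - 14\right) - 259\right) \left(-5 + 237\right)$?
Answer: $-63336$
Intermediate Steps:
$\left(\left(0 - 14\right) - 259\right) \left(-5 + 237\right) = \left(\left(0 - 14\right) - 259\right) 232 = \left(-14 - 259\right) 232 = \left(-273\right) 232 = -63336$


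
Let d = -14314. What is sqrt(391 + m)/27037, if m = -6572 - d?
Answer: sqrt(8133)/27037 ≈ 0.0033355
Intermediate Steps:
m = 7742 (m = -6572 - 1*(-14314) = -6572 + 14314 = 7742)
sqrt(391 + m)/27037 = sqrt(391 + 7742)/27037 = sqrt(8133)*(1/27037) = sqrt(8133)/27037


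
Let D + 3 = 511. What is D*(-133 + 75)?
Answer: -29464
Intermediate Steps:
D = 508 (D = -3 + 511 = 508)
D*(-133 + 75) = 508*(-133 + 75) = 508*(-58) = -29464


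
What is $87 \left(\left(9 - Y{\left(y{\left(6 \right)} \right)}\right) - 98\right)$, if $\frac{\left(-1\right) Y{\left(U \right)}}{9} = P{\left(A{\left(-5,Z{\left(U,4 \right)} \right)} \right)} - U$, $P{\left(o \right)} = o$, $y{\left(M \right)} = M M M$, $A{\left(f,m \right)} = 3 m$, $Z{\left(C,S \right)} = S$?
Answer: $-167475$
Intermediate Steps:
$y{\left(M \right)} = M^{3}$ ($y{\left(M \right)} = M^{2} M = M^{3}$)
$Y{\left(U \right)} = -108 + 9 U$ ($Y{\left(U \right)} = - 9 \left(3 \cdot 4 - U\right) = - 9 \left(12 - U\right) = -108 + 9 U$)
$87 \left(\left(9 - Y{\left(y{\left(6 \right)} \right)}\right) - 98\right) = 87 \left(\left(9 - \left(-108 + 9 \cdot 6^{3}\right)\right) - 98\right) = 87 \left(\left(9 - \left(-108 + 9 \cdot 216\right)\right) - 98\right) = 87 \left(\left(9 - \left(-108 + 1944\right)\right) - 98\right) = 87 \left(\left(9 - 1836\right) - 98\right) = 87 \left(-1827 - 98\right) = 87 \left(-1925\right) = -167475$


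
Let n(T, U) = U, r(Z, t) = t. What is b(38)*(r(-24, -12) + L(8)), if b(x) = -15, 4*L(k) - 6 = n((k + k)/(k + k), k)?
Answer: 255/2 ≈ 127.50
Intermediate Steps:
L(k) = 3/2 + k/4
b(38)*(r(-24, -12) + L(8)) = -15*(-12 + (3/2 + (1/4)*8)) = -15*(-12 + (3/2 + 2)) = -15*(-12 + 7/2) = -15*(-17/2) = 255/2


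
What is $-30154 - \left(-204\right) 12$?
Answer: $-27706$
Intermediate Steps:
$-30154 - \left(-204\right) 12 = -30154 - -2448 = -30154 + 2448 = -27706$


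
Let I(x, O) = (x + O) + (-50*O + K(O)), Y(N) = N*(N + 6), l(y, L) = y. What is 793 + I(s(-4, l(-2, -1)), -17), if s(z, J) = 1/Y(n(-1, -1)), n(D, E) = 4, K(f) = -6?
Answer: 64801/40 ≈ 1620.0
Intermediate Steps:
Y(N) = N*(6 + N)
s(z, J) = 1/40 (s(z, J) = 1/(4*(6 + 4)) = 1/(4*10) = 1/40)
I(x, O) = -6 + x - 49*O (I(x, O) = (x + O) + (-50*O - 6) = (O + x) + (-6 - 50*O) = -6 + x - 49*O)
793 + I(s(-4, l(-2, -1)), -17) = 793 + (-6 + 1/40 - 49*(-17)) = 793 + (-6 + 1/40 + 833) = 793 + 33081/40 = 64801/40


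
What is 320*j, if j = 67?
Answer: 21440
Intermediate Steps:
320*j = 320*67 = 21440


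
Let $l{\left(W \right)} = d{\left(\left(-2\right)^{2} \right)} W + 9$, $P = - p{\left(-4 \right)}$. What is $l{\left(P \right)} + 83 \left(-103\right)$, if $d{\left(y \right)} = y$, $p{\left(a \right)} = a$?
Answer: $-8524$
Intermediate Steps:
$P = 4$ ($P = \left(-1\right) \left(-4\right) = 4$)
$l{\left(W \right)} = 9 + 4 W$ ($l{\left(W \right)} = \left(-2\right)^{2} W + 9 = 4 W + 9 = 9 + 4 W$)
$l{\left(P \right)} + 83 \left(-103\right) = \left(9 + 4 \cdot 4\right) + 83 \left(-103\right) = \left(9 + 16\right) - 8549 = 25 - 8549 = -8524$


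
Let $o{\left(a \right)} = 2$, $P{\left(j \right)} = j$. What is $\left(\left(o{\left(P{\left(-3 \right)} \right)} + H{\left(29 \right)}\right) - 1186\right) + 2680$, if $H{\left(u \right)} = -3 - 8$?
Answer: $1485$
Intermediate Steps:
$H{\left(u \right)} = -11$ ($H{\left(u \right)} = -3 - 8 = -11$)
$\left(\left(o{\left(P{\left(-3 \right)} \right)} + H{\left(29 \right)}\right) - 1186\right) + 2680 = \left(\left(2 - 11\right) - 1186\right) + 2680 = \left(-9 - 1186\right) + 2680 = -1195 + 2680 = 1485$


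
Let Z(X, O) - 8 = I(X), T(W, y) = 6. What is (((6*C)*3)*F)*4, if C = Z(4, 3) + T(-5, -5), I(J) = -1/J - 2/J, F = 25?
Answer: 23850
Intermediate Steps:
I(J) = -3/J
Z(X, O) = 8 - 3/X
C = 53/4 (C = (8 - 3/4) + 6 = 29/4 + 6 = 53/4 ≈ 13.250)
(((6*C)*3)*F)*4 = (((6*(53/4))*3)*25)*4 = (((159/2)*3)*25)*4 = ((477/2)*25)*4 = (11925/2)*4 = 23850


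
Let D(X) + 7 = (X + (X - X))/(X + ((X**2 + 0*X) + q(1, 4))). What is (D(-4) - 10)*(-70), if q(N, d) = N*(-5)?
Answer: 1230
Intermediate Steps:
q(N, d) = -5*N
D(X) = -7 + X/(-5 + X + X**2) (D(X) = -7 + (X + (X - X))/(X + ((X**2 + 0*X) - 5*1)) = -7 + (X + 0)/(X + ((X**2 + 0) - 5)) = -7 + X/(X + (X**2 - 5)) = -7 + X/(X + (-5 + X**2)) = -7 + X/(-5 + X + X**2))
(D(-4) - 10)*(-70) = ((35 - 7*(-4)**2 - 6*(-4))/(-5 - 4 + (-4)**2) - 10)*(-70) = ((35 - 7*16 + 24)/(-5 - 4 + 16) - 10)*(-70) = ((35 - 112 + 24)/7 - 10)*(-70) = ((1/7)*(-53) - 10)*(-70) = (-53/7 - 10)*(-70) = -123/7*(-70) = 1230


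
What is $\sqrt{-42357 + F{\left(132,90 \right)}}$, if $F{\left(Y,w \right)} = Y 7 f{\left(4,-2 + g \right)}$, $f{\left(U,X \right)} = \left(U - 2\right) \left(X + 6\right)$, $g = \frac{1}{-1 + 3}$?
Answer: $i \sqrt{34041} \approx 184.5 i$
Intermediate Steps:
$g = \frac{1}{2} \approx 0.5$
$f{\left(U,X \right)} = \left(-2 + U\right) \left(6 + X\right)$
$F{\left(Y,w \right)} = 63 Y$ ($F{\left(Y,w \right)} = Y 7 \left(-12 - 2 \left(-2 + \frac{1}{2}\right) + 6 \cdot 4 + 4 \left(-2 + \frac{1}{2}\right)\right) = 7 Y \left(-12 - -3 + 24 + 4 \left(- \frac{3}{2}\right)\right) = 7 Y \left(-12 + 3 + 24 - 6\right) = 7 Y 9 = 63 Y$)
$\sqrt{-42357 + F{\left(132,90 \right)}} = \sqrt{-42357 + 63 \cdot 132} = \sqrt{-42357 + 8316} = \sqrt{-34041} = i \sqrt{34041}$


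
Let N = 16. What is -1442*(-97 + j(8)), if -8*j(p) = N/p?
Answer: 280469/2 ≈ 1.4023e+5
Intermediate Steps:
j(p) = -2/p
-1442*(-97 + j(8)) = -1442*(-97 - 2/8) = -1442*(-97 - 2*1/8) = -1442*(-97 - 1/4) = -1442*(-389/4) = 280469/2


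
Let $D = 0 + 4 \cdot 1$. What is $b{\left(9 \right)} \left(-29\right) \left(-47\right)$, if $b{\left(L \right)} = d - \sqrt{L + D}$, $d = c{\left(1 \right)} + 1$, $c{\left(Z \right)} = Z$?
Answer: $2726 - 1363 \sqrt{13} \approx -2188.4$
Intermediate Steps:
$D = 4$ ($D = 0 + 4 = 4$)
$d = 2$ ($d = 1 + 1 = 2$)
$b{\left(L \right)} = 2 - \sqrt{4 + L}$ ($b{\left(L \right)} = 2 - \sqrt{L + 4} = 2 - \sqrt{4 + L}$)
$b{\left(9 \right)} \left(-29\right) \left(-47\right) = \left(2 - \sqrt{4 + 9}\right) \left(-29\right) \left(-47\right) = \left(2 - \sqrt{13}\right) \left(-29\right) \left(-47\right) = \left(-58 + 29 \sqrt{13}\right) \left(-47\right) = 2726 - 1363 \sqrt{13}$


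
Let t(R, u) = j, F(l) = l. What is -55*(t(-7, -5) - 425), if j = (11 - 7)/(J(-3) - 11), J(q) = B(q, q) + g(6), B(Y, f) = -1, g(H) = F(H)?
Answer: 70235/3 ≈ 23412.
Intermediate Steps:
g(H) = H
J(q) = 5 (J(q) = -1 + 6 = 5)
j = -⅔ (j = (11 - 7)/(5 - 11) = 4/(-6) = 4*(-⅙) = -⅔ ≈ -0.66667)
t(R, u) = -⅔
-55*(t(-7, -5) - 425) = -55*(-⅔ - 425) = -55*(-1277/3) = 70235/3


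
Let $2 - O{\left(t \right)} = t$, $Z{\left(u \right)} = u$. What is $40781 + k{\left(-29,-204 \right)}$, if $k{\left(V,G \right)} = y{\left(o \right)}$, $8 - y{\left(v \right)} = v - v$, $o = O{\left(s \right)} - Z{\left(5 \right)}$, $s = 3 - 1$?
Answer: $40789$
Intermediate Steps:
$s = 2$ ($s = 3 - 1 = 2$)
$O{\left(t \right)} = 2 - t$
$o = -5$ ($o = \left(2 - 2\right) - 5 = 0 - 5 = -5$)
$y{\left(v \right)} = 8$ ($y{\left(v \right)} = 8 - \left(v - v\right) = 8 - 0 = 8 + 0 = 8$)
$k{\left(V,G \right)} = 8$
$40781 + k{\left(-29,-204 \right)} = 40781 + 8 = 40789$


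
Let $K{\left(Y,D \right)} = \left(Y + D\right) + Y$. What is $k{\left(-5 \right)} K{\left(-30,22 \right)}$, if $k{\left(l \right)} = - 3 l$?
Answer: $-570$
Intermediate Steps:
$K{\left(Y,D \right)} = D + 2 Y$ ($K{\left(Y,D \right)} = \left(D + Y\right) + Y = D + 2 Y$)
$k{\left(-5 \right)} K{\left(-30,22 \right)} = \left(-3\right) \left(-5\right) \left(22 + 2 \left(-30\right)\right) = 15 \left(22 - 60\right) = 15 \left(-38\right) = -570$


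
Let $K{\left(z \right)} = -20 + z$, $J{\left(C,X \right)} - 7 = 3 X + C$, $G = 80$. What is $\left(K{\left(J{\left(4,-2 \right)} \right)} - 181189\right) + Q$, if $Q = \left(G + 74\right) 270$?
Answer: $-139624$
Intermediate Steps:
$J{\left(C,X \right)} = 7 + C + 3 X$ ($J{\left(C,X \right)} = 7 + \left(3 X + C\right) = 7 + \left(C + 3 X\right) = 7 + C + 3 X$)
$Q = 41580$ ($Q = \left(80 + 74\right) 270 = 154 \cdot 270 = 41580$)
$\left(K{\left(J{\left(4,-2 \right)} \right)} - 181189\right) + Q = \left(\left(-20 + \left(7 + 4 + 3 \left(-2\right)\right)\right) - 181189\right) + 41580 = \left(\left(-20 + \left(7 + 4 - 6\right)\right) - 181189\right) + 41580 = \left(\left(-20 + 5\right) - 181189\right) + 41580 = \left(-15 - 181189\right) + 41580 = -181204 + 41580 = -139624$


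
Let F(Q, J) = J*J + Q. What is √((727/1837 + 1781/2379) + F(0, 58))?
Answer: √380298134680134/336171 ≈ 58.010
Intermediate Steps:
F(Q, J) = Q + J² (F(Q, J) = J² + Q = Q + J²)
√((727/1837 + 1781/2379) + F(0, 58)) = √((727/1837 + 1781/2379) + (0 + 58²)) = √((727*(1/1837) + 1781*(1/2379)) + (0 + 3364)) = √((727/1837 + 137/183) + 3364) = √(384710/336171 + 3364) = √(1131263954/336171) = √380298134680134/336171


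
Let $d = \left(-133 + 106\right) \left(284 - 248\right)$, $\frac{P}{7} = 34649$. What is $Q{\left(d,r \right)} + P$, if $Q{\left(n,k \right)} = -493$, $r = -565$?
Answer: $242050$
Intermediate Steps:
$P = 242543$ ($P = 7 \cdot 34649 = 242543$)
$d = -972$ ($d = \left(-27\right) 36 = -972$)
$Q{\left(d,r \right)} + P = -493 + 242543 = 242050$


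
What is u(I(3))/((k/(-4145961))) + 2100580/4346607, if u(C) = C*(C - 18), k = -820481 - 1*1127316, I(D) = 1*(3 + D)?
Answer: -1293410640089284/8466308074779 ≈ -152.77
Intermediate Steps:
I(D) = 3 + D
k = -1947797 (k = -820481 - 1127316 = -1947797)
u(C) = C*(-18 + C)
u(I(3))/((k/(-4145961))) + 2100580/4346607 = ((3 + 3)*(-18 + (3 + 3)))/((-1947797/(-4145961))) + 2100580/4346607 = (6*(-18 + 6))/((-1947797*(-1/4145961))) + 2100580*(1/4346607) = (6*(-12))/(1947797/4145961) + 2100580/4346607 = -72*4145961/1947797 + 2100580/4346607 = -298509192/1947797 + 2100580/4346607 = -1293410640089284/8466308074779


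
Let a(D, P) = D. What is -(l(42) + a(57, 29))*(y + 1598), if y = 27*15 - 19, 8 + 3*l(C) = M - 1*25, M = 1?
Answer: -275776/3 ≈ -91925.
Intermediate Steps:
l(C) = -32/3 (l(C) = -8/3 + (1 - 1*25)/3 = -8/3 + (1 - 25)/3 = -8/3 + (1/3)*(-24) = -8/3 - 8 = -32/3)
y = 386 (y = 405 - 19 = 386)
-(l(42) + a(57, 29))*(y + 1598) = -(-32/3 + 57)*(386 + 1598) = -139*1984/3 = -1*275776/3 = -275776/3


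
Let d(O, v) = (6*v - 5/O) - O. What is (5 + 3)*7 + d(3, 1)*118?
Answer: 640/3 ≈ 213.33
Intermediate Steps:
d(O, v) = -O - 5/O + 6*v (d(O, v) = (-5/O + 6*v) - O = -O - 5/O + 6*v)
(5 + 3)*7 + d(3, 1)*118 = (5 + 3)*7 + (-1*3 - 5/3 + 6*1)*118 = 8*7 + (-3 - 5*⅓ + 6)*118 = 56 + (-3 - 5/3 + 6)*118 = 56 + (4/3)*118 = 56 + 472/3 = 640/3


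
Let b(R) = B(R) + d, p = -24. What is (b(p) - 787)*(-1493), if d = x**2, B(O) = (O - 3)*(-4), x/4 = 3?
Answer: 798755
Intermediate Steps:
x = 12 (x = 4*3 = 12)
B(O) = 12 - 4*O (B(O) = (-3 + O)*(-4) = 12 - 4*O)
d = 144 (d = 12**2 = 144)
b(R) = 156 - 4*R (b(R) = (12 - 4*R) + 144 = 156 - 4*R)
(b(p) - 787)*(-1493) = ((156 - 4*(-24)) - 787)*(-1493) = ((156 + 96) - 787)*(-1493) = (252 - 787)*(-1493) = -535*(-1493) = 798755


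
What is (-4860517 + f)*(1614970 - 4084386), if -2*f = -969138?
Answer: 10806036006368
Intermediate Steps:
f = 484569 (f = -1/2*(-969138) = 484569)
(-4860517 + f)*(1614970 - 4084386) = (-4860517 + 484569)*(1614970 - 4084386) = -4375948*(-2469416) = 10806036006368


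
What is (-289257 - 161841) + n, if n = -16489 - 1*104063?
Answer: -571650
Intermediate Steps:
n = -120552 (n = -16489 - 104063 = -120552)
(-289257 - 161841) + n = (-289257 - 161841) - 120552 = -451098 - 120552 = -571650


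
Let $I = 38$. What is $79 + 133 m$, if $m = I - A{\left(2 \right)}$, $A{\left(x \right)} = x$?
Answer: $4867$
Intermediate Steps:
$m = 36$ ($m = 38 - 2 = 36$)
$79 + 133 m = 79 + 133 \cdot 36 = 79 + 4788 = 4867$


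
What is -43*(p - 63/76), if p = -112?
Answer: 368725/76 ≈ 4851.6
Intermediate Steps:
-43*(p - 63/76) = -43*(-112 - 63/76) = -43*(-8575/76) = 368725/76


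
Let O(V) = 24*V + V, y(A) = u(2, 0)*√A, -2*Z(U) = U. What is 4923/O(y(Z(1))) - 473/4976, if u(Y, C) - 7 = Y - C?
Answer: -473/4976 - 547*I*√2/25 ≈ -0.095056 - 30.943*I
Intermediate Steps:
u(Y, C) = 7 + Y - C (u(Y, C) = 7 + (Y - C) = 7 + Y - C)
Z(U) = -U/2
y(A) = 9*√A (y(A) = (7 + 2 - 1*0)*√A = (7 + 2 + 0)*√A = 9*√A)
O(V) = 25*V
4923/O(y(Z(1))) - 473/4976 = 4923/((25*(9*√(-½*1)))) - 473/4976 = 4923/((25*(9*√(-½)))) - 473*1/4976 = 4923/((25*(9*(I*√2/2)))) - 473/4976 = 4923/((25*(9*I*√2/2))) - 473/4976 = 4923/((225*I*√2/2)) - 473/4976 = 4923*(-I*√2/225) - 473/4976 = -547*I*√2/25 - 473/4976 = -473/4976 - 547*I*√2/25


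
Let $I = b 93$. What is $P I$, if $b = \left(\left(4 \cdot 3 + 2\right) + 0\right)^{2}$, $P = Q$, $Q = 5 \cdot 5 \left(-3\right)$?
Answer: $-1367100$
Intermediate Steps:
$Q = -75$ ($Q = 25 \left(-3\right) = -75$)
$P = -75$
$b = 196$ ($b = \left(\left(12 + 2\right) + 0\right)^{2} = \left(14 + 0\right)^{2} = 14^{2} = 196$)
$I = 18228$ ($I = 196 \cdot 93 = 18228$)
$P I = \left(-75\right) 18228 = -1367100$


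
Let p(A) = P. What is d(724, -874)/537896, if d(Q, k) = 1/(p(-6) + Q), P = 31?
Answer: 1/406111480 ≈ 2.4624e-9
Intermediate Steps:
p(A) = 31
d(Q, k) = 1/(31 + Q)
d(724, -874)/537896 = 1/((31 + 724)*537896) = (1/537896)/755 = (1/755)*(1/537896) = 1/406111480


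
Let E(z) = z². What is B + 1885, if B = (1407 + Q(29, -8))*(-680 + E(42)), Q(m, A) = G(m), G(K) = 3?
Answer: 1530325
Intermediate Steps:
Q(m, A) = 3
B = 1528440 (B = (1407 + 3)*(-680 + 42²) = 1410*(-680 + 1764) = 1410*1084 = 1528440)
B + 1885 = 1528440 + 1885 = 1530325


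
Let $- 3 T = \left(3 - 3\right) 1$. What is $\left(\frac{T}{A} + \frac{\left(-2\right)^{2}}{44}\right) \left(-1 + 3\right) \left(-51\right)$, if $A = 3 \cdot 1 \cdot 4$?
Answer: $- \frac{102}{11} \approx -9.2727$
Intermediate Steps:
$T = 0$ ($T = - \frac{\left(3 - 3\right) 1}{3} = - \frac{0 \cdot 1}{3} = \left(- \frac{1}{3}\right) 0 = 0$)
$A = 12$ ($A = 3 \cdot 4 = 12$)
$\left(\frac{T}{A} + \frac{\left(-2\right)^{2}}{44}\right) \left(-1 + 3\right) \left(-51\right) = \left(\frac{0}{12} + \frac{\left(-2\right)^{2}}{44}\right) \left(-1 + 3\right) \left(-51\right) = \left(0 \cdot \frac{1}{12} + 4 \cdot \frac{1}{44}\right) 2 \left(-51\right) = \left(0 + \frac{1}{11}\right) \left(-102\right) = \frac{1}{11} \left(-102\right) = - \frac{102}{11}$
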